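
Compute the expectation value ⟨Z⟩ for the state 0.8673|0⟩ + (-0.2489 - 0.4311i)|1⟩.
0.5044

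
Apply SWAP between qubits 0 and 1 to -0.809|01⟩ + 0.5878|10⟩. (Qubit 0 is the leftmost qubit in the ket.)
0.5878|01⟩ - 0.809|10⟩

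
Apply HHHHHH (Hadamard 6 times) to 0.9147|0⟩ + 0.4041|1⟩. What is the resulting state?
0.9147|0⟩ + 0.4041|1⟩

H² = I, so an even number of Hadamards cancels: H^6 = I and the state is unchanged.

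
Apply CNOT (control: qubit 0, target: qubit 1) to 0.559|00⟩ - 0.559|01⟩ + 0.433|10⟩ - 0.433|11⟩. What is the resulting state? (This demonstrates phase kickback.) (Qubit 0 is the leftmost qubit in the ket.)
0.559|00⟩ - 0.559|01⟩ - 0.433|10⟩ + 0.433|11⟩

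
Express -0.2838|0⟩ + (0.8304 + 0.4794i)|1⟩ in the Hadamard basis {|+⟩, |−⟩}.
(0.3865 + 0.339i)|+⟩ + (-0.7879 - 0.339i)|−⟩

With |ψ⟩ = α|0⟩ + β|1⟩, the Hadamard-basis coefficients are ⟨+|ψ⟩ = (α + β)/√2 and ⟨−|ψ⟩ = (α − β)/√2.
Here α = -0.2838, β = (0.8304 + 0.4794i): (α + β)/√2 = (0.3865 + 0.339i), (α − β)/√2 = (-0.7879 - 0.339i).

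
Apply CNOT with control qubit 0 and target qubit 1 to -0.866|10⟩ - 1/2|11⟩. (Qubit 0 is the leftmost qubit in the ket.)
-1/2|10⟩ - 0.866|11⟩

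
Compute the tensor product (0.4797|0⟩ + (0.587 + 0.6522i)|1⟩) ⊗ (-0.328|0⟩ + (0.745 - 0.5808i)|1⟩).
-0.1573|00⟩ + (0.3574 - 0.2786i)|01⟩ + (-0.1925 - 0.2139i)|10⟩ + (0.8161 + 0.145i)|11⟩

amp(|b₁b₂…⟩) = product of the factor amplitudes for bits b₁, b₂, …; only kets whose every factor amplitude is nonzero survive.
|00⟩: (0.4797)(-0.328) = -0.1573
|01⟩: (0.4797)(0.745 - 0.5808i) = (0.3574 - 0.2786i)
|10⟩: (0.587 + 0.6522i)(-0.328) = (-0.1925 - 0.2139i)
|11⟩: (0.587 + 0.6522i)(0.745 - 0.5808i) = (0.8161 + 0.145i)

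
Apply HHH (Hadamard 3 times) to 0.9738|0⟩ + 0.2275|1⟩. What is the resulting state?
0.8494|0⟩ + 0.5277|1⟩

H² = I, so H^3 = H: a single Hadamard. With (a, b) = (0.9738, 0.2275), H gives ((a + b)/√2, (a − b)/√2) = (0.8494, 0.5277).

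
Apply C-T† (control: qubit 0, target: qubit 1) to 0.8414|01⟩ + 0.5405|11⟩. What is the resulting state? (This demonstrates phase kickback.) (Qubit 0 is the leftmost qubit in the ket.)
0.8414|01⟩ + (0.3822 - 0.3822i)|11⟩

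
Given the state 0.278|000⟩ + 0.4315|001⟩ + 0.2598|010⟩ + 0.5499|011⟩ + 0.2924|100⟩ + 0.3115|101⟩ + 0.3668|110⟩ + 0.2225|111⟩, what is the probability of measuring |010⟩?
0.0675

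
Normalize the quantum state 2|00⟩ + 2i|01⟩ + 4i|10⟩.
1/√6|00⟩ + (1/√6)i|01⟩ + 0.8165i|10⟩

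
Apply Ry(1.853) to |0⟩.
0.6006|0⟩ + 0.7995|1⟩

Ry(1.853) = [[cos(θ/2), −sin(θ/2)], [sin(θ/2), cos(θ/2)]]; θ = 1.853, cos(θ/2) ≈ 0.600636, sin(θ/2) ≈ 0.799523.
With a = amp(|0⟩) = 1 and b = amp(|1⟩) = 0:
new amp(|0⟩) = (0.600636)·a + (-0.799523)·b = 0.6006
new amp(|1⟩) = (0.799523)·a + (0.600636)·b = 0.7995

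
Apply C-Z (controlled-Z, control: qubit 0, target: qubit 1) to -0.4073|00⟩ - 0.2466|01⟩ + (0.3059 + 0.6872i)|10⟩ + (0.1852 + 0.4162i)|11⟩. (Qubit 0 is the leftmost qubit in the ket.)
-0.4073|00⟩ - 0.2466|01⟩ + (0.3059 + 0.6872i)|10⟩ + (-0.1852 - 0.4162i)|11⟩

C-Z leaves the control-|0⟩ kets |00⟩, |01⟩ unchanged and applies Z to qubit 1 on the control-|1⟩ pair (|10⟩, |11⟩).
Z = [[1, 0], [0, -1]].
With a = amp(|10⟩) = (0.3059 + 0.6872i) and b = amp(|11⟩) = (0.1852 + 0.4162i):
new amp(|10⟩) = (1)·a = (0.3059 + 0.6872i)
new amp(|11⟩) = (-1)·b = (-0.1852 - 0.4162i)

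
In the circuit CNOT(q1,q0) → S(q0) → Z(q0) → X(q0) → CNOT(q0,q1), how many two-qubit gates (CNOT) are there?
2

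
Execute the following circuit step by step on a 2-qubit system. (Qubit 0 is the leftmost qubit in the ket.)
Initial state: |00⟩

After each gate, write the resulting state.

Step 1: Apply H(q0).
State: 1/√2|00⟩ + 1/√2|10⟩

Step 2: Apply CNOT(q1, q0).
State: 1/√2|00⟩ + 1/√2|10⟩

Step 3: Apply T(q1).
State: 1/√2|00⟩ + 1/√2|10⟩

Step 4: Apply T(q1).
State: 1/√2|00⟩ + 1/√2|10⟩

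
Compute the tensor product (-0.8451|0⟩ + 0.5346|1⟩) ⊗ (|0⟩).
-0.8451|00⟩ + 0.5346|10⟩

amp(|b₁b₂…⟩) = product of the factor amplitudes for bits b₁, b₂, …; only kets whose every factor amplitude is nonzero survive.
|00⟩: (-0.8451)(1) = -0.8451
|10⟩: (0.5346)(1) = 0.5346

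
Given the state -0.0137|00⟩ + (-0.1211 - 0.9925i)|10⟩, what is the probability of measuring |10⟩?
0.9997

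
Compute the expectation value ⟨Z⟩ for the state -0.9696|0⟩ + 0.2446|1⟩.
0.8803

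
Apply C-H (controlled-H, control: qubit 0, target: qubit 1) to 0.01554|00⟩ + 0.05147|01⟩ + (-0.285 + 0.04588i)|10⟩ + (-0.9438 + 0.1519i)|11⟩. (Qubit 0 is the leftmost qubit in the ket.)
0.01554|00⟩ + 0.05147|01⟩ + (-0.8689 + 0.1399i)|10⟩ + (0.4658 - 0.07497i)|11⟩

C-H leaves the control-|0⟩ kets |00⟩, |01⟩ unchanged and applies H to qubit 1 on the control-|1⟩ pair (|10⟩, |11⟩).
H = [[1/√2, 1/√2], [1/√2, -1/√2]].
With a = amp(|10⟩) = (-0.285 + 0.04588i) and b = amp(|11⟩) = (-0.9438 + 0.1519i):
new amp(|10⟩) = (1/√2)·a + (1/√2)·b = (-0.8689 + 0.1399i)
new amp(|11⟩) = (1/√2)·a + (-1/√2)·b = (0.4658 - 0.07497i)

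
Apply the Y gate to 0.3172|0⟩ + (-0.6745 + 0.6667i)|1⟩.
(0.6667 + 0.6745i)|0⟩ + 0.3172i|1⟩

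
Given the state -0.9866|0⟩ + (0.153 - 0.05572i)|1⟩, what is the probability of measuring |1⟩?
0.02651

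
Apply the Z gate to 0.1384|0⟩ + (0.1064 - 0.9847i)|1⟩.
0.1384|0⟩ + (-0.1064 + 0.9847i)|1⟩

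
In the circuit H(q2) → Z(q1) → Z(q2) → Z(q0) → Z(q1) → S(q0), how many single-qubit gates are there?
6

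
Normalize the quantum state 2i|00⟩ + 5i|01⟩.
0.3714i|00⟩ + 0.9285i|01⟩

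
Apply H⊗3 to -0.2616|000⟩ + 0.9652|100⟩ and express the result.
0.2488|000⟩ + 0.2488|001⟩ + 0.2488|010⟩ + 0.2488|011⟩ - 0.4337|100⟩ - 0.4337|101⟩ - 0.4337|110⟩ - 0.4337|111⟩

H⊗3 gives amp(|y⟩) = (1/2√2) Σ_x (−1)^(x·y) amp(|x⟩), where x·y is the number of positions in which both x and y have a 1.
|000⟩: (-0.2616 + 0.9652)/(2√2) = 0.2488
|001⟩: (-0.2616 + 0.9652)/(2√2) = 0.2488
|010⟩: (-0.2616 + 0.9652)/(2√2) = 0.2488
|011⟩: (-0.2616 + 0.9652)/(2√2) = 0.2488
|100⟩: (-0.2616 - 0.9652)/(2√2) = -0.4337
|101⟩: (-0.2616 - 0.9652)/(2√2) = -0.4337
|110⟩: (-0.2616 - 0.9652)/(2√2) = -0.4337
|111⟩: (-0.2616 - 0.9652)/(2√2) = -0.4337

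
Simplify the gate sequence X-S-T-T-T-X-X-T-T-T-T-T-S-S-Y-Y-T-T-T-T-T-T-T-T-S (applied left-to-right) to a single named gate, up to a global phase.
X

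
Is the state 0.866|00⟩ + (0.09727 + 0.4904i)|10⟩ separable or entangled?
Separable

Writing the state as a|00⟩ + b|01⟩ + c|10⟩ + d|11⟩, it is a product state iff ad − bc = 0.
Here (a, b, c, d) = (0.866, 0, (0.09727 + 0.4904i), 0): ad − bc = (0.866)(0) − (0)(0.09727 + 0.4904i) = 0, so the state is separable.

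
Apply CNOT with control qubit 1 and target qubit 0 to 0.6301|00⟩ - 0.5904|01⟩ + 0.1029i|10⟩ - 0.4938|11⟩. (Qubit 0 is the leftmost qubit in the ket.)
0.6301|00⟩ - 0.4938|01⟩ + 0.1029i|10⟩ - 0.5904|11⟩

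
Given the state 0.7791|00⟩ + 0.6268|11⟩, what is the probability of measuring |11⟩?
0.3929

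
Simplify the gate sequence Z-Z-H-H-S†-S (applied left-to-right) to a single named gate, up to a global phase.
I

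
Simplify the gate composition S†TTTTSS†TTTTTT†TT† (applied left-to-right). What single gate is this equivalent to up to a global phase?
S†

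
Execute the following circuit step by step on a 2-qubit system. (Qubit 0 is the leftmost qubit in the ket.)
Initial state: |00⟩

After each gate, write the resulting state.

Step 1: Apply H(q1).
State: 1/√2|00⟩ + 1/√2|01⟩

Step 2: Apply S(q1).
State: 1/√2|00⟩ + (1/√2)i|01⟩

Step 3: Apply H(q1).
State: (1/2 + (1/2)i)|00⟩ + (1/2 - (1/2)i)|01⟩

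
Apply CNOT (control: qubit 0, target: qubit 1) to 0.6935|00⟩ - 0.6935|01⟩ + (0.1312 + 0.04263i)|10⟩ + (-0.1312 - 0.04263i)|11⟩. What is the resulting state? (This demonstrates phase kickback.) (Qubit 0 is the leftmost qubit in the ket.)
0.6935|00⟩ - 0.6935|01⟩ + (-0.1312 - 0.04263i)|10⟩ + (0.1312 + 0.04263i)|11⟩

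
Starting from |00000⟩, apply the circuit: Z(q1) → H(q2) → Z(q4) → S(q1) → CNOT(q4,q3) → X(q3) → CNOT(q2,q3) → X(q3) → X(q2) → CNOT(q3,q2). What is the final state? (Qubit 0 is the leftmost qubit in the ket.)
1/√2|00100⟩ + 1/√2|00110⟩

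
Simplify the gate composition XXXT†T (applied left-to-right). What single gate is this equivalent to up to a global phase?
X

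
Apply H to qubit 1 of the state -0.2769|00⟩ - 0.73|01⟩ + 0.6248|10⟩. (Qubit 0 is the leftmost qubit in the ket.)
-0.712|00⟩ + 0.3204|01⟩ + 0.4418|10⟩ + 0.4418|11⟩

H on qubit 1 mixes each pair of kets that differ only in qubit 1: amplitudes (a, b) of (|…0…⟩, |…1…⟩) become ((a + b)/√2, (a − b)/√2). Kets absent from the input have amplitude 0.
(|00⟩, |01⟩): (a, b) = (-0.2769, -0.73) → (-0.712, 0.3204)
(|10⟩, |11⟩): (a, b) = (0.6248, 0) → (0.4418, 0.4418)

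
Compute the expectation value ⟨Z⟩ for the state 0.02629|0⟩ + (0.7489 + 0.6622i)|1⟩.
-0.9987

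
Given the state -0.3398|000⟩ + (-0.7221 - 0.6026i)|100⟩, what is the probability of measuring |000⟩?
0.1155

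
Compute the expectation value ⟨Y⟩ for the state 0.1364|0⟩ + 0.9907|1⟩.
0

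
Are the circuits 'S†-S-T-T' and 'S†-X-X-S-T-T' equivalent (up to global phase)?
Yes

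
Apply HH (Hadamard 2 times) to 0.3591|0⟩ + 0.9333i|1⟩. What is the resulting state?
0.3591|0⟩ + 0.9333i|1⟩

H² = I, so an even number of Hadamards cancels: H^2 = I and the state is unchanged.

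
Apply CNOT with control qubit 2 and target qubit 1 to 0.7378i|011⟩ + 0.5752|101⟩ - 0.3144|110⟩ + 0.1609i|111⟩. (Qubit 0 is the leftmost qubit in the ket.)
0.7378i|001⟩ + 0.1609i|101⟩ - 0.3144|110⟩ + 0.5752|111⟩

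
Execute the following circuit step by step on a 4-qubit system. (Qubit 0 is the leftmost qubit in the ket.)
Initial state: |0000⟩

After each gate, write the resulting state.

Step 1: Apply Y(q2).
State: i|0010⟩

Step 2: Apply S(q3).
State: i|0010⟩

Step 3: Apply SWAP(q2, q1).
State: i|0100⟩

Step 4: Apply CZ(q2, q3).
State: i|0100⟩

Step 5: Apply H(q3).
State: (1/√2)i|0100⟩ + (1/√2)i|0101⟩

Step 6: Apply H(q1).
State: (1/2)i|0000⟩ + (1/2)i|0001⟩ - (1/2)i|0100⟩ - (1/2)i|0101⟩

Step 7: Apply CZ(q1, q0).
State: (1/2)i|0000⟩ + (1/2)i|0001⟩ - (1/2)i|0100⟩ - (1/2)i|0101⟩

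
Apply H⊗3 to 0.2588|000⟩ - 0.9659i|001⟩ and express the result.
(0.0915 - 0.3415i)|000⟩ + (0.0915 + 0.3415i)|001⟩ + (0.0915 - 0.3415i)|010⟩ + (0.0915 + 0.3415i)|011⟩ + (0.0915 - 0.3415i)|100⟩ + (0.0915 + 0.3415i)|101⟩ + (0.0915 - 0.3415i)|110⟩ + (0.0915 + 0.3415i)|111⟩

H⊗3 gives amp(|y⟩) = (1/2√2) Σ_x (−1)^(x·y) amp(|x⟩), where x·y is the number of positions in which both x and y have a 1.
|000⟩: (0.2588 - 0.9659i)/(2√2) = (0.0915 - 0.3415i)
|001⟩: (0.2588 + 0.9659i)/(2√2) = (0.0915 + 0.3415i)
|010⟩: (0.2588 - 0.9659i)/(2√2) = (0.0915 - 0.3415i)
|011⟩: (0.2588 + 0.9659i)/(2√2) = (0.0915 + 0.3415i)
|100⟩: (0.2588 - 0.9659i)/(2√2) = (0.0915 - 0.3415i)
|101⟩: (0.2588 + 0.9659i)/(2√2) = (0.0915 + 0.3415i)
|110⟩: (0.2588 - 0.9659i)/(2√2) = (0.0915 - 0.3415i)
|111⟩: (0.2588 + 0.9659i)/(2√2) = (0.0915 + 0.3415i)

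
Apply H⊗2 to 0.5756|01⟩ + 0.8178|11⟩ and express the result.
0.6967|00⟩ - 0.6967|01⟩ - 0.1211|10⟩ + 0.1211|11⟩

H⊗2 gives amp(|y⟩) = (1/2) Σ_x (−1)^(x·y) amp(|x⟩), where x·y is the number of positions in which both x and y have a 1.
|00⟩: (0.5756 + 0.8178)/2 = 0.6967
|01⟩: (-0.5756 - 0.8178)/2 = -0.6967
|10⟩: (0.5756 - 0.8178)/2 = -0.1211
|11⟩: (-0.5756 + 0.8178)/2 = 0.1211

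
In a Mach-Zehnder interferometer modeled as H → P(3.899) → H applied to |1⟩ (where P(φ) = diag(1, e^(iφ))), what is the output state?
(0.8633 + 0.3435i)|0⟩ + (0.1367 - 0.3435i)|1⟩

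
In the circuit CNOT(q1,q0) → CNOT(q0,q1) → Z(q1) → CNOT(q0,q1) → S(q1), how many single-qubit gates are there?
2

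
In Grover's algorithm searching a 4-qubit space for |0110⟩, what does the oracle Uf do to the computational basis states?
Uf|x⟩ = -|x⟩ if x = 0110, else |x⟩ (phase flip on target)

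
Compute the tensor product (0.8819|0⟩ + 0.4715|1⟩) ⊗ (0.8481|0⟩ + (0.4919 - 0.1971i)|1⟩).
0.7479|00⟩ + (0.4338 - 0.1738i)|01⟩ + 0.3999|10⟩ + (0.2319 - 0.09293i)|11⟩

amp(|b₁b₂…⟩) = product of the factor amplitudes for bits b₁, b₂, …; only kets whose every factor amplitude is nonzero survive.
|00⟩: (0.8819)(0.8481) = 0.7479
|01⟩: (0.8819)(0.4919 - 0.1971i) = (0.4338 - 0.1738i)
|10⟩: (0.4715)(0.8481) = 0.3999
|11⟩: (0.4715)(0.4919 - 0.1971i) = (0.2319 - 0.09293i)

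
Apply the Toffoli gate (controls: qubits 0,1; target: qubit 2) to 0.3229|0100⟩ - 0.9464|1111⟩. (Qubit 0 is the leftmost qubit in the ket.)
0.3229|0100⟩ - 0.9464|1101⟩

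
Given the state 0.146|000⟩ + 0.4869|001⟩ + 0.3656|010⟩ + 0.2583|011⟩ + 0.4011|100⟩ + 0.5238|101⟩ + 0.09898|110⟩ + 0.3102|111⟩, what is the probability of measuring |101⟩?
0.2744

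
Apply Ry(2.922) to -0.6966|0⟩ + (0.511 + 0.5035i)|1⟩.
(-0.5843 - 0.5005i)|0⟩ + (-0.6364 + 0.05517i)|1⟩

Ry(2.922) = [[cos(θ/2), −sin(θ/2)], [sin(θ/2), cos(θ/2)]]; θ = 2.922, cos(θ/2) ≈ 0.109576, sin(θ/2) ≈ 0.993978.
With a = amp(|0⟩) = -0.6966 and b = amp(|1⟩) = (0.511 + 0.5035i):
new amp(|0⟩) = (0.109576)·a + (-0.993978)·b = (-0.5843 - 0.5005i)
new amp(|1⟩) = (0.993978)·a + (0.109576)·b = (-0.6364 + 0.05517i)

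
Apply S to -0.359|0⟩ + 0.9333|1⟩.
-0.359|0⟩ + 0.9333i|1⟩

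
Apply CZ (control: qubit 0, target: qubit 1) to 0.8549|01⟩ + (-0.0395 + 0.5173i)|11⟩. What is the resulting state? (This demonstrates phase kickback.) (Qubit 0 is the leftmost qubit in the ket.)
0.8549|01⟩ + (0.0395 - 0.5173i)|11⟩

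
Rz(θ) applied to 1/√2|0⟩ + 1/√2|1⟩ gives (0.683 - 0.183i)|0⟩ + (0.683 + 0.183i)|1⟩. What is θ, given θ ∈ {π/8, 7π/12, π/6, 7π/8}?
π/6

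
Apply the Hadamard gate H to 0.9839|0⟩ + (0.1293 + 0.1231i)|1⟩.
(0.7872 + 0.08704i)|0⟩ + (0.6043 - 0.08704i)|1⟩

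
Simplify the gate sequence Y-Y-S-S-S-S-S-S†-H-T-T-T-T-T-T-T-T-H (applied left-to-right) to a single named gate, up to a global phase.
I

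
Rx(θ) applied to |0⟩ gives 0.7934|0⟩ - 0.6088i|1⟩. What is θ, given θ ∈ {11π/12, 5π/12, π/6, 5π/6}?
5π/12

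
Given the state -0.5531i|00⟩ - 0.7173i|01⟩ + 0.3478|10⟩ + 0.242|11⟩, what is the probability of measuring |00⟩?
0.3059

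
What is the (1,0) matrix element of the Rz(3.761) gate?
0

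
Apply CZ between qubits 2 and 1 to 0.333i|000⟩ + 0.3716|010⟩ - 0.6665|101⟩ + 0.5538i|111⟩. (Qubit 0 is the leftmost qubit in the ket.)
0.333i|000⟩ + 0.3716|010⟩ - 0.6665|101⟩ - 0.5538i|111⟩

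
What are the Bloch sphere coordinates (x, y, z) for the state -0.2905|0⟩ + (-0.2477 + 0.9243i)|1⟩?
(0.1439, -0.537, -0.8313)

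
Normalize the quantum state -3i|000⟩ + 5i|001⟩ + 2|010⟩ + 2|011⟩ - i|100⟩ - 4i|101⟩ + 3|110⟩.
-0.3638i|000⟩ + 0.6063i|001⟩ + 0.2425|010⟩ + 0.2425|011⟩ - 0.1213i|100⟩ - 0.4851i|101⟩ + 0.3638|110⟩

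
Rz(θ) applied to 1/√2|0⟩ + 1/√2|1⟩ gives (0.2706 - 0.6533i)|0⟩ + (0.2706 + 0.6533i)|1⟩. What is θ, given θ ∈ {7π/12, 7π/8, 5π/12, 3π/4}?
3π/4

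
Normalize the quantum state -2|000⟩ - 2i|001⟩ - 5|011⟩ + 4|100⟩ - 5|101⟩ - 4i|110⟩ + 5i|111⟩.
-0.1865|000⟩ - 0.1865i|001⟩ - 0.4663|011⟩ + 0.373|100⟩ - 0.4663|101⟩ - 0.373i|110⟩ + 0.4663i|111⟩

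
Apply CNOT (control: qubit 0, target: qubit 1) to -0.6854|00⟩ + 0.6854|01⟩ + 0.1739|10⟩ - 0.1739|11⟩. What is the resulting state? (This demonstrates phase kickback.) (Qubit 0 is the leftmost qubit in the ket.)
-0.6854|00⟩ + 0.6854|01⟩ - 0.1739|10⟩ + 0.1739|11⟩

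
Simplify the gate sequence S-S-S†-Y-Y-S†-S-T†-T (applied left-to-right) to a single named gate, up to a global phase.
S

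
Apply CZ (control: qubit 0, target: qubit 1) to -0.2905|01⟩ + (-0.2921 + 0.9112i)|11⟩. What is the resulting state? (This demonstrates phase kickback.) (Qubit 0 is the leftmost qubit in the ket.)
-0.2905|01⟩ + (0.2921 - 0.9112i)|11⟩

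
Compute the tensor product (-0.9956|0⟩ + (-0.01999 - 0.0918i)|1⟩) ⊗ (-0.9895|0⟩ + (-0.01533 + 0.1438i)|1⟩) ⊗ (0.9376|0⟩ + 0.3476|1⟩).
0.9237|000⟩ + 0.3424|001⟩ + (0.01431 - 0.1342i)|010⟩ + (0.005305 - 0.04976i)|011⟩ + (0.01855 + 0.08517i)|100⟩ + (0.006876 + 0.03157i)|101⟩ + (0.01266 - 0.001376i)|110⟩ + (0.004695 - 0.00051i)|111⟩

amp(|b₁b₂…⟩) = product of the factor amplitudes for bits b₁, b₂, …; only kets whose every factor amplitude is nonzero survive.
|000⟩: (-0.9956)(-0.9895)(0.9376) = 0.9237
|001⟩: (-0.9956)(-0.9895)(0.3476) = 0.3424
|010⟩: (-0.9956)(-0.01533 + 0.1438i)(0.9376) = (0.01431 - 0.1342i)
|011⟩: (-0.9956)(-0.01533 + 0.1438i)(0.3476) = (0.005305 - 0.04976i)
|100⟩: (-0.01999 - 0.0918i)(-0.9895)(0.9376) = (0.01855 + 0.08517i)
|101⟩: (-0.01999 - 0.0918i)(-0.9895)(0.3476) = (0.006876 + 0.03157i)
|110⟩: (-0.01999 - 0.0918i)(-0.01533 + 0.1438i)(0.9376) = (0.01266 - 0.001376i)
|111⟩: (-0.01999 - 0.0918i)(-0.01533 + 0.1438i)(0.3476) = (0.004695 - 0.00051i)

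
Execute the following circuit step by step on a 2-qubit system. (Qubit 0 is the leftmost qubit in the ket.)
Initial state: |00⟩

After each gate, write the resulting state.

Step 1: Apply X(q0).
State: |10⟩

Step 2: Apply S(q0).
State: i|10⟩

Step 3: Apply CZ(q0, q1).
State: i|10⟩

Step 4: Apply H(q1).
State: (1/√2)i|10⟩ + (1/√2)i|11⟩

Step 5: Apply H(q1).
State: i|10⟩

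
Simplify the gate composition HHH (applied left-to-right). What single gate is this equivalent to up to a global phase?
H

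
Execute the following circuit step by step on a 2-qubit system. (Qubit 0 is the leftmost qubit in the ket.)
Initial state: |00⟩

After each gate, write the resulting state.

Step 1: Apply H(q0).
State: 1/√2|00⟩ + 1/√2|10⟩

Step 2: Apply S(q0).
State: 1/√2|00⟩ + (1/√2)i|10⟩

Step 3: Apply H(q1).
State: 1/2|00⟩ + 1/2|01⟩ + (1/2)i|10⟩ + (1/2)i|11⟩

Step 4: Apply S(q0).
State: 1/2|00⟩ + 1/2|01⟩ - 1/2|10⟩ - 1/2|11⟩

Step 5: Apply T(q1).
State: 1/2|00⟩ + (1/√8 + (1/√8)i)|01⟩ - 1/2|10⟩ + (-1/√8 - (1/√8)i)|11⟩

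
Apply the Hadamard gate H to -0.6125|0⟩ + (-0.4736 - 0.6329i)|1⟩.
(-0.768 - 0.4475i)|0⟩ + (-0.09822 + 0.4475i)|1⟩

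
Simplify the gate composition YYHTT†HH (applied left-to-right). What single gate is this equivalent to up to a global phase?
H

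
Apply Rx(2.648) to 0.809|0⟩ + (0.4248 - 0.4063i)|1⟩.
(-0.1964 - 0.4119i)|0⟩ + (0.1038 - 0.8837i)|1⟩

Rx(2.648) = [[cos(θ/2), −i·sin(θ/2)], [−i·sin(θ/2), cos(θ/2)]]; θ = 2.648, cos(θ/2) ≈ 0.244299, sin(θ/2) ≈ 0.9697.
With a = amp(|0⟩) = 0.809 and b = amp(|1⟩) = (0.4248 - 0.4063i):
new amp(|0⟩) = (0.244299)·a + (-0.9697i)·b = (-0.1964 - 0.4119i)
new amp(|1⟩) = (-0.9697i)·a + (0.244299)·b = (0.1038 - 0.8837i)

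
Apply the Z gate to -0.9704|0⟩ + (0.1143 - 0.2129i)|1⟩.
-0.9704|0⟩ + (-0.1143 + 0.2129i)|1⟩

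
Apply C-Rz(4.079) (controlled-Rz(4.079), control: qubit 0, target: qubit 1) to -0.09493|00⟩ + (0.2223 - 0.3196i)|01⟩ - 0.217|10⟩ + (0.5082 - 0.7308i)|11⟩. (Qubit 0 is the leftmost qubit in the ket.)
-0.09493|00⟩ + (0.2223 - 0.3196i)|01⟩ + (0.09803 + 0.1936i)|10⟩ + (0.4224 + 0.7835i)|11⟩

C-Rz(4.079) leaves the control-|0⟩ kets |00⟩, |01⟩ unchanged and applies Rz(4.079) to qubit 1 on the control-|1⟩ pair (|10⟩, |11⟩).
Rz(4.079) = [[e^(−iθ/2), 0], [0, e^(iθ/2)]] with e^(±iθ/2) = cos(θ/2) ± i·sin(θ/2); θ = 4.079, cos(θ/2) ≈ -0.45173, sin(θ/2) ≈ 0.892155.
With a = amp(|10⟩) = -0.217 and b = amp(|11⟩) = (0.5082 - 0.7308i):
new amp(|10⟩) = (-0.45173 - 0.892155i)·a = (0.09803 + 0.1936i)
new amp(|11⟩) = (-0.45173 + 0.892155i)·b = (0.4224 + 0.7835i)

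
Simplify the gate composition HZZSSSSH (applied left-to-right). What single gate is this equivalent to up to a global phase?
I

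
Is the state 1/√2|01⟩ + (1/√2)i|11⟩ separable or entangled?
Separable

Writing the state as a|00⟩ + b|01⟩ + c|10⟩ + d|11⟩, it is a product state iff ad − bc = 0.
Here (a, b, c, d) = (0, 1/√2, 0, (1/√2)i): ad − bc = (0)((1/√2)i) − (1/√2)(0) = 0, so the state is separable.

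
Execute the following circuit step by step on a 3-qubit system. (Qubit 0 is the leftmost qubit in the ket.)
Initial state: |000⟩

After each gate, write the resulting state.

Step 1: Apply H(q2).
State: 1/√2|000⟩ + 1/√2|001⟩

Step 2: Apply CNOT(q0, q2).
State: 1/√2|000⟩ + 1/√2|001⟩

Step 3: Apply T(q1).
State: 1/√2|000⟩ + 1/√2|001⟩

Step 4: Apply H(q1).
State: 1/2|000⟩ + 1/2|001⟩ + 1/2|010⟩ + 1/2|011⟩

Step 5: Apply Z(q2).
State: 1/2|000⟩ - 1/2|001⟩ + 1/2|010⟩ - 1/2|011⟩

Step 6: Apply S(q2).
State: 1/2|000⟩ - (1/2)i|001⟩ + 1/2|010⟩ - (1/2)i|011⟩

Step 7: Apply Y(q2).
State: -1/2|000⟩ + (1/2)i|001⟩ - 1/2|010⟩ + (1/2)i|011⟩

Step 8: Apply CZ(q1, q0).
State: -1/2|000⟩ + (1/2)i|001⟩ - 1/2|010⟩ + (1/2)i|011⟩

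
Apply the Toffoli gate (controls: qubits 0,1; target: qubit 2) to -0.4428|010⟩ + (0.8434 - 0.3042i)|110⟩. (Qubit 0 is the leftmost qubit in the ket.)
-0.4428|010⟩ + (0.8434 - 0.3042i)|111⟩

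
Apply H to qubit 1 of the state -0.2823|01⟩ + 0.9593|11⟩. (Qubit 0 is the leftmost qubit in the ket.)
-0.1996|00⟩ + 0.1996|01⟩ + 0.6783|10⟩ - 0.6783|11⟩

H on qubit 1 mixes each pair of kets that differ only in qubit 1: amplitudes (a, b) of (|…0…⟩, |…1…⟩) become ((a + b)/√2, (a − b)/√2). Kets absent from the input have amplitude 0.
(|00⟩, |01⟩): (a, b) = (0, -0.2823) → (-0.1996, 0.1996)
(|10⟩, |11⟩): (a, b) = (0, 0.9593) → (0.6783, -0.6783)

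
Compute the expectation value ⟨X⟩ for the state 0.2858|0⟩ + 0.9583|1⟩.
0.5478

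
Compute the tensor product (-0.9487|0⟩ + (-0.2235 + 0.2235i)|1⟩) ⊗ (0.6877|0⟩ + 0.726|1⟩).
-0.6524|00⟩ - 0.6888|01⟩ + (-0.1537 + 0.1537i)|10⟩ + (-0.1623 + 0.1623i)|11⟩

amp(|b₁b₂…⟩) = product of the factor amplitudes for bits b₁, b₂, …; only kets whose every factor amplitude is nonzero survive.
|00⟩: (-0.9487)(0.6877) = -0.6524
|01⟩: (-0.9487)(0.726) = -0.6888
|10⟩: (-0.2235 + 0.2235i)(0.6877) = (-0.1537 + 0.1537i)
|11⟩: (-0.2235 + 0.2235i)(0.726) = (-0.1623 + 0.1623i)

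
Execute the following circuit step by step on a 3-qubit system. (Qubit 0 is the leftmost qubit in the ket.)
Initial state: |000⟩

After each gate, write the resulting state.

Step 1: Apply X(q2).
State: |001⟩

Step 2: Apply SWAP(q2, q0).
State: |100⟩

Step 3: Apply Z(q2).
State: |100⟩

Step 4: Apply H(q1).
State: 1/√2|100⟩ + 1/√2|110⟩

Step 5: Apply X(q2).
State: 1/√2|101⟩ + 1/√2|111⟩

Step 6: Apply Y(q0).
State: -(1/√2)i|001⟩ - (1/√2)i|011⟩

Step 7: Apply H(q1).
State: -i|001⟩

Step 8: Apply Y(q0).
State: |101⟩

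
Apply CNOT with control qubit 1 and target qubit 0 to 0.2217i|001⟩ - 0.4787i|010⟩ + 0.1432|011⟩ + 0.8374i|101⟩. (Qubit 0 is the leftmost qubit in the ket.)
0.2217i|001⟩ + 0.8374i|101⟩ - 0.4787i|110⟩ + 0.1432|111⟩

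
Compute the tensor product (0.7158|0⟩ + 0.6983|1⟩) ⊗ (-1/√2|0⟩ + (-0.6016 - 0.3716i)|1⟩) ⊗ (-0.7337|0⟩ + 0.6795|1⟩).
0.3714|000⟩ - 0.3439|001⟩ + (0.3159 + 0.1952i)|010⟩ + (-0.2926 - 0.1807i)|011⟩ + 0.3623|100⟩ - 0.3355|101⟩ + (0.3082 + 0.1904i)|110⟩ + (-0.2855 - 0.1763i)|111⟩

amp(|b₁b₂…⟩) = product of the factor amplitudes for bits b₁, b₂, …; only kets whose every factor amplitude is nonzero survive.
|000⟩: (0.7158)(-1/√2)(-0.7337) = 0.3714
|001⟩: (0.7158)(-1/√2)(0.6795) = -0.3439
|010⟩: (0.7158)(-0.6016 - 0.3716i)(-0.7337) = (0.3159 + 0.1952i)
|011⟩: (0.7158)(-0.6016 - 0.3716i)(0.6795) = (-0.2926 - 0.1807i)
|100⟩: (0.6983)(-1/√2)(-0.7337) = 0.3623
|101⟩: (0.6983)(-1/√2)(0.6795) = -0.3355
|110⟩: (0.6983)(-0.6016 - 0.3716i)(-0.7337) = (0.3082 + 0.1904i)
|111⟩: (0.6983)(-0.6016 - 0.3716i)(0.6795) = (-0.2855 - 0.1763i)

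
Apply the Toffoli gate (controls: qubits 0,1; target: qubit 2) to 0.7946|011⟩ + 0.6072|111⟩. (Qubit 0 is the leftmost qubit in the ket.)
0.7946|011⟩ + 0.6072|110⟩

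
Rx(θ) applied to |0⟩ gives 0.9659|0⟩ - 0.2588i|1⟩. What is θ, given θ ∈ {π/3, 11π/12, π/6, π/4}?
π/6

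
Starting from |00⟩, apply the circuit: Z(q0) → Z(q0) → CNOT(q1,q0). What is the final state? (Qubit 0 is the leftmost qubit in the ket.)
|00⟩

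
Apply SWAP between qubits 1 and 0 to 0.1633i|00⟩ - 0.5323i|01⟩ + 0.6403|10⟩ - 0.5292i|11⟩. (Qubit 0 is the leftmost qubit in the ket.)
0.1633i|00⟩ + 0.6403|01⟩ - 0.5323i|10⟩ - 0.5292i|11⟩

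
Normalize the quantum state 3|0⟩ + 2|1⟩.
0.8321|0⟩ + 0.5547|1⟩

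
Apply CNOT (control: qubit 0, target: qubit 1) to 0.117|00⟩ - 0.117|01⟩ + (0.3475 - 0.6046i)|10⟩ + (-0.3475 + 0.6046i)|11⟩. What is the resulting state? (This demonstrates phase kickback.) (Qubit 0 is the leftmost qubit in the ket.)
0.117|00⟩ - 0.117|01⟩ + (-0.3475 + 0.6046i)|10⟩ + (0.3475 - 0.6046i)|11⟩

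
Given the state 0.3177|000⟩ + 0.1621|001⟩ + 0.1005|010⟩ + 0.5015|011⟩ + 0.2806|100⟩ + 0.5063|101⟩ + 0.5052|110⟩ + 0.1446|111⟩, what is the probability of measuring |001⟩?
0.02628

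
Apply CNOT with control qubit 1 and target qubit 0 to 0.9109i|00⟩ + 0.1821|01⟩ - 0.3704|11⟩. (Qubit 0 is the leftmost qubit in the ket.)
0.9109i|00⟩ - 0.3704|01⟩ + 0.1821|11⟩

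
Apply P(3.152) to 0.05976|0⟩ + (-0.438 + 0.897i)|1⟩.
0.05976|0⟩ + (0.4473 - 0.8924i)|1⟩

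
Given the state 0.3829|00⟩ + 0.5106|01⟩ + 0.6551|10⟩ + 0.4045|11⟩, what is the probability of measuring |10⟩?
0.4292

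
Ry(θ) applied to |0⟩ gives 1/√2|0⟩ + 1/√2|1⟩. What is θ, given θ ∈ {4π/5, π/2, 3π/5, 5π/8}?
π/2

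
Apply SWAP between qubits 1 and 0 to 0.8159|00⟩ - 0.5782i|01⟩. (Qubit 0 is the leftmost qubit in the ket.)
0.8159|00⟩ - 0.5782i|10⟩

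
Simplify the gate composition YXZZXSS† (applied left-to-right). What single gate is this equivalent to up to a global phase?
Y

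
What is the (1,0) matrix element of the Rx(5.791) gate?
-0.2436i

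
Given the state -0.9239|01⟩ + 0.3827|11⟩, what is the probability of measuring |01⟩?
0.8536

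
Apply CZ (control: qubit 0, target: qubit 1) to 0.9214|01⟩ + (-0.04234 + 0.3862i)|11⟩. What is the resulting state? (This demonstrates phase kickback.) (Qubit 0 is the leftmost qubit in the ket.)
0.9214|01⟩ + (0.04234 - 0.3862i)|11⟩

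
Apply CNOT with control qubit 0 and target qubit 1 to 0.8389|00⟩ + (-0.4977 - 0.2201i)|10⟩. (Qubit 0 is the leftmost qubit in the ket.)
0.8389|00⟩ + (-0.4977 - 0.2201i)|11⟩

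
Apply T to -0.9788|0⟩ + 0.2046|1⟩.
-0.9788|0⟩ + (0.1447 + 0.1447i)|1⟩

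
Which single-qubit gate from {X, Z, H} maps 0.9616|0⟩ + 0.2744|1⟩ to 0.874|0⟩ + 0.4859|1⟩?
H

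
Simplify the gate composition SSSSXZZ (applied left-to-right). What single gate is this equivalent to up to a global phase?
X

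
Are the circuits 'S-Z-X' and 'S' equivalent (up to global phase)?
No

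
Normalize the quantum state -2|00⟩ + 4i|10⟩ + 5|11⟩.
-0.2981|00⟩ + 0.5963i|10⟩ + 0.7454|11⟩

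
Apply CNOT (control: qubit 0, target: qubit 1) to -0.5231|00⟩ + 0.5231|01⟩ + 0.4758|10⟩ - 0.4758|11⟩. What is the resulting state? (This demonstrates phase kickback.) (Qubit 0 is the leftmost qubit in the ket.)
-0.5231|00⟩ + 0.5231|01⟩ - 0.4758|10⟩ + 0.4758|11⟩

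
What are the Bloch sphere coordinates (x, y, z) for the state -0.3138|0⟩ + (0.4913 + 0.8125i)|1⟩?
(-0.3083, -0.5099, -0.8031)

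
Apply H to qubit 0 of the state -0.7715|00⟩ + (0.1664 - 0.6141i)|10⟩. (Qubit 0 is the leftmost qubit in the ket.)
(-0.4279 - 0.4342i)|00⟩ + (-0.6632 + 0.4342i)|10⟩

H on qubit 0 mixes each pair of kets that differ only in qubit 0: amplitudes (a, b) of (|…0…⟩, |…1…⟩) become ((a + b)/√2, (a − b)/√2). Kets absent from the input have amplitude 0.
(|00⟩, |10⟩): (a, b) = (-0.7715, (0.1664 - 0.6141i)) → ((-0.4279 - 0.4342i), (-0.6632 + 0.4342i))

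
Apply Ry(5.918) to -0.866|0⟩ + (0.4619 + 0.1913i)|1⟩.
(0.7677 - 0.03474i)|0⟩ + (-0.6115 - 0.1881i)|1⟩

Ry(5.918) = [[cos(θ/2), −sin(θ/2)], [sin(θ/2), cos(θ/2)]]; θ = 5.918, cos(θ/2) ≈ -0.983376, sin(θ/2) ≈ 0.18158.
With a = amp(|0⟩) = -0.866 and b = amp(|1⟩) = (0.4619 + 0.1913i):
new amp(|0⟩) = (-0.983376)·a + (-0.18158)·b = (0.7677 - 0.03474i)
new amp(|1⟩) = (0.18158)·a + (-0.983376)·b = (-0.6115 - 0.1881i)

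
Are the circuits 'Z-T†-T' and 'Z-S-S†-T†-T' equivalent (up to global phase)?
Yes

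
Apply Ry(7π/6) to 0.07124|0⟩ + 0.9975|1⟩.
-0.9819|0⟩ - 0.1894|1⟩

Ry(7π/6) = [[cos(θ/2), −sin(θ/2)], [sin(θ/2), cos(θ/2)]]; θ = 7π/6, cos(θ/2) ≈ -0.258819, sin(θ/2) ≈ 0.965926.
With a = amp(|0⟩) = 0.07124 and b = amp(|1⟩) = 0.9975:
new amp(|0⟩) = (-0.258819)·a + (-0.965926)·b = -0.9819
new amp(|1⟩) = (0.965926)·a + (-0.258819)·b = -0.1894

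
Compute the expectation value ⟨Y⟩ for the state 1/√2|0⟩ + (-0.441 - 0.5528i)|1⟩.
-0.7818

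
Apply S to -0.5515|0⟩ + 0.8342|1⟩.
-0.5515|0⟩ + 0.8342i|1⟩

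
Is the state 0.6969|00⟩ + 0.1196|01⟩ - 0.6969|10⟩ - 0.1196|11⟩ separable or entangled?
Separable

Writing the state as a|00⟩ + b|01⟩ + c|10⟩ + d|11⟩, it is a product state iff ad − bc = 0.
Here (a, b, c, d) = (0.6969, 0.1196, -0.6969, -0.1196): ad − bc = (0.6969)(-0.1196) − (0.1196)(-0.6969) = 0, so the state is separable.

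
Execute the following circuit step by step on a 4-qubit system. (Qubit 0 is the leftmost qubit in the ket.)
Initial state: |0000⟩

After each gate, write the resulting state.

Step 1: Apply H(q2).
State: 1/√2|0000⟩ + 1/√2|0010⟩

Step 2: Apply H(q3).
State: 1/2|0000⟩ + 1/2|0001⟩ + 1/2|0010⟩ + 1/2|0011⟩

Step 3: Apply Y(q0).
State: (1/2)i|1000⟩ + (1/2)i|1001⟩ + (1/2)i|1010⟩ + (1/2)i|1011⟩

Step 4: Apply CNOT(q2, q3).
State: (1/2)i|1000⟩ + (1/2)i|1001⟩ + (1/2)i|1010⟩ + (1/2)i|1011⟩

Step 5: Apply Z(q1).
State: (1/2)i|1000⟩ + (1/2)i|1001⟩ + (1/2)i|1010⟩ + (1/2)i|1011⟩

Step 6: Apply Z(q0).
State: -(1/2)i|1000⟩ - (1/2)i|1001⟩ - (1/2)i|1010⟩ - (1/2)i|1011⟩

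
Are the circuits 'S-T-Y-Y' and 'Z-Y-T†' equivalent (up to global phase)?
No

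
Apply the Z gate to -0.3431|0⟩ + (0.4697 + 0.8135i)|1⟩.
-0.3431|0⟩ + (-0.4697 - 0.8135i)|1⟩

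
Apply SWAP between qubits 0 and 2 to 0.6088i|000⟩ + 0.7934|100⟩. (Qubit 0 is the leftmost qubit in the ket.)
0.6088i|000⟩ + 0.7934|001⟩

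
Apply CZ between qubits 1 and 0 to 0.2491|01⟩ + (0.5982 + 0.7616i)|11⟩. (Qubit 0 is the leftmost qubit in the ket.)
0.2491|01⟩ + (-0.5982 - 0.7616i)|11⟩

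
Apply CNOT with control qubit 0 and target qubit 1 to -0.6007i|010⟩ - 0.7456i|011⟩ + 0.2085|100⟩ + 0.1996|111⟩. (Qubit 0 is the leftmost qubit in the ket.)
-0.6007i|010⟩ - 0.7456i|011⟩ + 0.1996|101⟩ + 0.2085|110⟩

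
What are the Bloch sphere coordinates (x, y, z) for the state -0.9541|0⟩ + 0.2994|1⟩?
(-0.5713, 0, 0.8207)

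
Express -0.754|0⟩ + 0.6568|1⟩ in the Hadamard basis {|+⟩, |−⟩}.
-0.06873|+⟩ - 0.9976|−⟩

With |ψ⟩ = α|0⟩ + β|1⟩, the Hadamard-basis coefficients are ⟨+|ψ⟩ = (α + β)/√2 and ⟨−|ψ⟩ = (α − β)/√2.
Here α = -0.754, β = 0.6568: (α + β)/√2 = -0.06873, (α − β)/√2 = -0.9976.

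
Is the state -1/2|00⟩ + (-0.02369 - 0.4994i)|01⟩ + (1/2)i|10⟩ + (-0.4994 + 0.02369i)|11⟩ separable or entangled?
Separable

Writing the state as a|00⟩ + b|01⟩ + c|10⟩ + d|11⟩, it is a product state iff ad − bc = 0.
Here (a, b, c, d) = (-1/2, (-0.02369 - 0.4994i), (1/2)i, (-0.4994 + 0.02369i)): ad − bc = (-1/2)(-0.4994 + 0.02369i) − (-0.02369 - 0.4994i)((1/2)i) = 0, so the state is separable.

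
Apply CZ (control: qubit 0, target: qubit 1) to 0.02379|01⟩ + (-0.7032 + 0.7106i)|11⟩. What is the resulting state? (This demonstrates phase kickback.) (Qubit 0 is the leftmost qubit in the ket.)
0.02379|01⟩ + (0.7032 - 0.7106i)|11⟩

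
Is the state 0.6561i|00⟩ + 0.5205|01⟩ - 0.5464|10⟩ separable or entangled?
Entangled

Writing the state as a|00⟩ + b|01⟩ + c|10⟩ + d|11⟩, it is a product state iff ad − bc = 0.
Here (a, b, c, d) = (0.6561i, 0.5205, -0.5464, 0): ad − bc = (0.6561i)(0) − (0.5205)(-0.5464) = 0.2844 ≠ 0, so the state is entangled.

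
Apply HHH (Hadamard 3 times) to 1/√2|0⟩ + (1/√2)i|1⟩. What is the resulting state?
(1/2 + (1/2)i)|0⟩ + (1/2 - (1/2)i)|1⟩

H² = I, so H^3 = H: a single Hadamard. With (a, b) = (1/√2, (1/√2)i), H gives ((a + b)/√2, (a − b)/√2) = ((1/2 + (1/2)i), (1/2 - (1/2)i)).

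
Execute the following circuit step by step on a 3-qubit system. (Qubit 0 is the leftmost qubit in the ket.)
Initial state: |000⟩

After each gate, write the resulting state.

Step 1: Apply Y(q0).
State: i|100⟩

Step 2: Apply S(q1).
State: i|100⟩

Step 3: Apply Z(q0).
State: -i|100⟩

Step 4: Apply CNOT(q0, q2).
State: -i|101⟩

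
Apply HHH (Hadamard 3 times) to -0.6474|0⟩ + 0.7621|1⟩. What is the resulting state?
0.08111|0⟩ - 0.9967|1⟩

H² = I, so H^3 = H: a single Hadamard. With (a, b) = (-0.6474, 0.7621), H gives ((a + b)/√2, (a − b)/√2) = (0.08111, -0.9967).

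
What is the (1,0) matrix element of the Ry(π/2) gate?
1/√2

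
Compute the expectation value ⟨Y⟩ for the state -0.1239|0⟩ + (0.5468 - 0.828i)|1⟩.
0.2052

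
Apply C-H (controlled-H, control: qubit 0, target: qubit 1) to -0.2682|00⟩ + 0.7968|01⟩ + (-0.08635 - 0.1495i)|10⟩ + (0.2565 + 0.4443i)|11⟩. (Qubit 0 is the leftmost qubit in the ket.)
-0.2682|00⟩ + 0.7968|01⟩ + (0.1203 + 0.2085i)|10⟩ + (-0.2424 - 0.4199i)|11⟩

C-H leaves the control-|0⟩ kets |00⟩, |01⟩ unchanged and applies H to qubit 1 on the control-|1⟩ pair (|10⟩, |11⟩).
H = [[1/√2, 1/√2], [1/√2, -1/√2]].
With a = amp(|10⟩) = (-0.08635 - 0.1495i) and b = amp(|11⟩) = (0.2565 + 0.4443i):
new amp(|10⟩) = (1/√2)·a + (1/√2)·b = (0.1203 + 0.2085i)
new amp(|11⟩) = (1/√2)·a + (-1/√2)·b = (-0.2424 - 0.4199i)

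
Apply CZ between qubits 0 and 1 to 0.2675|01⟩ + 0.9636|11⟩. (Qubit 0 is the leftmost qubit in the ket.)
0.2675|01⟩ - 0.9636|11⟩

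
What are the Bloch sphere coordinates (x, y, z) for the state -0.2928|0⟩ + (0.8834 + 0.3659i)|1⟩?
(-0.5173, -0.2143, -0.8285)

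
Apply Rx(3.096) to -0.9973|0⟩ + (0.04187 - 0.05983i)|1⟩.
(-0.08255 - 0.04186i)|0⟩ + (0.0009544 + 0.9957i)|1⟩

Rx(3.096) = [[cos(θ/2), −i·sin(θ/2)], [−i·sin(θ/2), cos(θ/2)]]; θ = 3.096, cos(θ/2) ≈ 0.0227944, sin(θ/2) ≈ 0.99974.
With a = amp(|0⟩) = -0.9973 and b = amp(|1⟩) = (0.04187 - 0.05983i):
new amp(|0⟩) = (0.0227944)·a + (-0.99974i)·b = (-0.08255 - 0.04186i)
new amp(|1⟩) = (-0.99974i)·a + (0.0227944)·b = (0.0009544 + 0.9957i)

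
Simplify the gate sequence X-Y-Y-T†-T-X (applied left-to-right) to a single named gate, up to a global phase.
I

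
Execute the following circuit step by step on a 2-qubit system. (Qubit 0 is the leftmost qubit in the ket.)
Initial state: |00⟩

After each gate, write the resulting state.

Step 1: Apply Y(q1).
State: i|01⟩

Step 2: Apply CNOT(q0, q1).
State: i|01⟩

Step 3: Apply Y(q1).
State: |00⟩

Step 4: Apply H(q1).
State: 1/√2|00⟩ + 1/√2|01⟩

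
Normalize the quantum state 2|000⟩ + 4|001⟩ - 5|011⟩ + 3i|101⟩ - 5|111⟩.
0.225|000⟩ + 0.45|001⟩ - 0.5625|011⟩ + 0.3375i|101⟩ - 0.5625|111⟩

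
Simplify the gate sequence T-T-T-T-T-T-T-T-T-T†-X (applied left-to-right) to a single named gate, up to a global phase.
X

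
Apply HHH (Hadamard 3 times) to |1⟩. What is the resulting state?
1/√2|0⟩ - 1/√2|1⟩

H² = I, so H^3 = H: a single Hadamard. With (a, b) = (0, 1), H gives ((a + b)/√2, (a − b)/√2) = (1/√2, -1/√2).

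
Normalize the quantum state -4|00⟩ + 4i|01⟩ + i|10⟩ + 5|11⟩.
-0.5252|00⟩ + 0.5252i|01⟩ + 0.1313i|10⟩ + 0.6565|11⟩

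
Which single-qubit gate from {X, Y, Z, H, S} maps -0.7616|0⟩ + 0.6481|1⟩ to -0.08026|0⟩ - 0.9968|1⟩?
H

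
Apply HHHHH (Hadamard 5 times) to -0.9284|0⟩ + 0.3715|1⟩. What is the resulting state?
-0.3938|0⟩ - 0.9192|1⟩

H² = I, so H^5 = H: a single Hadamard. With (a, b) = (-0.9284, 0.3715), H gives ((a + b)/√2, (a − b)/√2) = (-0.3938, -0.9192).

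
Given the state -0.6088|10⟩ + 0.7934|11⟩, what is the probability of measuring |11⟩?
0.6295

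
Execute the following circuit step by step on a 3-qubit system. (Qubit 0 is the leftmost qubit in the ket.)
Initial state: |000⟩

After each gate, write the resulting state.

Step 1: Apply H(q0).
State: 1/√2|000⟩ + 1/√2|100⟩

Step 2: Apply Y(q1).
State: (1/√2)i|010⟩ + (1/√2)i|110⟩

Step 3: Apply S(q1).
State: -1/√2|010⟩ - 1/√2|110⟩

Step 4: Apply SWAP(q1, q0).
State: -1/√2|100⟩ - 1/√2|110⟩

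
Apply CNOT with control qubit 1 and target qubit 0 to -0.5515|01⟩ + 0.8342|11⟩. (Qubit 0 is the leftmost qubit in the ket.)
0.8342|01⟩ - 0.5515|11⟩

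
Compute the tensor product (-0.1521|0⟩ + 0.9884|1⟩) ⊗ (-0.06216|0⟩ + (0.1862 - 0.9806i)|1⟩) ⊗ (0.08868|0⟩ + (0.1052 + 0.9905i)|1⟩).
0.0008384|000⟩ + (0.0009946 + 0.009365i)|001⟩ + (-0.002512 + 0.01323i)|010⟩ + (-0.1507 - 0.01236i)|011⟩ - 0.005448|100⟩ + (-0.006463 - 0.06086i)|101⟩ + (0.01632 - 0.08595i)|110⟩ + (0.9794 + 0.08033i)|111⟩

amp(|b₁b₂…⟩) = product of the factor amplitudes for bits b₁, b₂, …; only kets whose every factor amplitude is nonzero survive.
|000⟩: (-0.1521)(-0.06216)(0.08868) = 0.0008384
|001⟩: (-0.1521)(-0.06216)(0.1052 + 0.9905i) = (0.0009946 + 0.009365i)
|010⟩: (-0.1521)(0.1862 - 0.9806i)(0.08868) = (-0.002512 + 0.01323i)
|011⟩: (-0.1521)(0.1862 - 0.9806i)(0.1052 + 0.9905i) = (-0.1507 - 0.01236i)
|100⟩: (0.9884)(-0.06216)(0.08868) = -0.005448
|101⟩: (0.9884)(-0.06216)(0.1052 + 0.9905i) = (-0.006463 - 0.06086i)
|110⟩: (0.9884)(0.1862 - 0.9806i)(0.08868) = (0.01632 - 0.08595i)
|111⟩: (0.9884)(0.1862 - 0.9806i)(0.1052 + 0.9905i) = (0.9794 + 0.08033i)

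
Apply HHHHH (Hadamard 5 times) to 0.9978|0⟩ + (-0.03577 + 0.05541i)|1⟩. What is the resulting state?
(0.6803 + 0.03918i)|0⟩ + (0.7308 - 0.03918i)|1⟩

H² = I, so H^5 = H: a single Hadamard. With (a, b) = (0.9978, (-0.03577 + 0.05541i)), H gives ((a + b)/√2, (a − b)/√2) = ((0.6803 + 0.03918i), (0.7308 - 0.03918i)).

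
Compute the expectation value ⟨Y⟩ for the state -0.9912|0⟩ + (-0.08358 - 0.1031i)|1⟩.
0.2044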